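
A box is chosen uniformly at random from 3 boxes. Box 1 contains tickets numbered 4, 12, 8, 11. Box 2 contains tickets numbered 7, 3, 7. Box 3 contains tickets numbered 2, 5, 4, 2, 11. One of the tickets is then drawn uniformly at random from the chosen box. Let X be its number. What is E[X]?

E[X | box 1] = (4+12+8+11)/4 = 35/4.
E[X | box 2] = (7+3+7)/3 = 17/3.
E[X | box 3] = (2+5+4+2+11)/5 = 24/5.
By the law of total expectation,
E[X] = (1/3)·(35/4) + (1/3)·(17/3) + (1/3)·(24/5) = 1153/180.

1153/180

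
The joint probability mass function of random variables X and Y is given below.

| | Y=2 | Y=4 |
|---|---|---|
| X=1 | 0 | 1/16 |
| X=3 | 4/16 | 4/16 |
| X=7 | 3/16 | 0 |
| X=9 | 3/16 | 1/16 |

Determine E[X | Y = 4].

11/3

P(Y = 4) = 3/8.
Σ X·P over the event = 1·(1/16) + 3·(4/16) + 9·(1/16) = 11/8.
E[X | Y = 4] = (11/8) / (3/8) = 11/3.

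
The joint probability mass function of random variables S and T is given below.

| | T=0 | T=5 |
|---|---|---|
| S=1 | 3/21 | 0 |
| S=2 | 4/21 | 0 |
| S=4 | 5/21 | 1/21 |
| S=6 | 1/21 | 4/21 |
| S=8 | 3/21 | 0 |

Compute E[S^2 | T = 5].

32

P(T = 5) = 5/21.
Σ S^2·P over the event = 16·(1/21) + 36·(4/21) = 160/21.
E[S^2 | T = 5] = (160/21) / (5/21) = 32.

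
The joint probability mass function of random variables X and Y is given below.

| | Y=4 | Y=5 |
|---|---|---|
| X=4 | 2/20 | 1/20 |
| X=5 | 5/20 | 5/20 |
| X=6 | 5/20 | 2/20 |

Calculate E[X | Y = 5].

P(Y = 5) = 2/5.
Σ X·P over the event = 4·(1/20) + 5·(5/20) + 6·(2/20) = 41/20.
E[X | Y = 5] = (41/20) / (2/5) = 41/8.

41/8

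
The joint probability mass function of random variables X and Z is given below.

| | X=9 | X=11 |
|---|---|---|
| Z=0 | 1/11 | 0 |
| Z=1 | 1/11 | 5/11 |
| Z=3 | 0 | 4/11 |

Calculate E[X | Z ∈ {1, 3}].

54/5

P(Z ∈ {1, 3}) = 10/11.
Summing X·P(X=x,Z=y) over the conditioning event gives 108/11.
E[X | Z ∈ {1, 3}] = (108/11) / (10/11) = 54/5.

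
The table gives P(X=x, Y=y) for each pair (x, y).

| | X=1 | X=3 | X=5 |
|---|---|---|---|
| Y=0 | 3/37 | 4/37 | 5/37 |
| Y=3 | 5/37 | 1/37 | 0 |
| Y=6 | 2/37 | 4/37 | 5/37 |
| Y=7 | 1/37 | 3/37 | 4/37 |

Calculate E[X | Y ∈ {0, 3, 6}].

3

P(Y ∈ {0, 3, 6}) = 29/37.
Σ X·P over the event = 1·(3/37) + 1·(5/37) + 1·(2/37) + 3·(4/37) + 3·(1/37) + 3·(4/37) + 5·(5/37) + 5·(5/37) = 87/37.
E[X | Y ∈ {0, 3, 6}] = (87/37) / (29/37) = 3.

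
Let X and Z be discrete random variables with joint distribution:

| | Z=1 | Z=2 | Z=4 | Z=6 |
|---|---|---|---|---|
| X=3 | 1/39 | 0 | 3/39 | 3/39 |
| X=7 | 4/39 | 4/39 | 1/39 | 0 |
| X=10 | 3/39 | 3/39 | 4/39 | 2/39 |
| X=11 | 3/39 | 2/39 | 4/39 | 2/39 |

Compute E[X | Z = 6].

51/7

P(Z = 6) = 7/39.
Σ X·P over the event = 3·(3/39) + 10·(2/39) + 11·(2/39) = 17/13.
E[X | Z = 6] = (17/13) / (7/39) = 51/7.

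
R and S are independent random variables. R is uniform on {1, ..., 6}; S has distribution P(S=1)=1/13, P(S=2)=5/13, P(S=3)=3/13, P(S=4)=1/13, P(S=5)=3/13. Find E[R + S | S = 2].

11/2

P(S = 2) = 5/13.
Summing (R+S)·P(x,y) over outcomes with S = 2 gives 55/26.
E[R + S | S = 2] = (55/26) / (5/13) = 11/2.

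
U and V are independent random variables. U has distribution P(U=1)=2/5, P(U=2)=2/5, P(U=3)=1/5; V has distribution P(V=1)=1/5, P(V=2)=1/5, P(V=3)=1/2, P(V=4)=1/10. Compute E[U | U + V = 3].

P(U + V = 3) = 4/25.
Summing U·P(x,y) over outcomes with U + V = 3 gives 6/25.
E[U | U + V = 3] = (6/25) / (4/25) = 3/2.

3/2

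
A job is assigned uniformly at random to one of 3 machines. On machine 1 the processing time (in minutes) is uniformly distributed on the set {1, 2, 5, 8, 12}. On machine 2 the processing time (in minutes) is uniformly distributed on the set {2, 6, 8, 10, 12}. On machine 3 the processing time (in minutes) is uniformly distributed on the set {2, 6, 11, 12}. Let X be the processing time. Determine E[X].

E[X | machine 1] = (1+2+5+8+12)/5 = 28/5.
E[X | machine 2] = (2+6+8+10+12)/5 = 38/5.
E[X | machine 3] = (2+6+11+12)/4 = 31/4.
E[X] = (1/3)·(28/5) + (1/3)·(38/5) + (1/3)·(31/4) = 419/60.

419/60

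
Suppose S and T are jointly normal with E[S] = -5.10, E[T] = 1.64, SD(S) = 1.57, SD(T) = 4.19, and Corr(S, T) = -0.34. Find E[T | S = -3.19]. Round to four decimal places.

For a bivariate normal, E[T | S=x] = μ_T + ρ·(σ_T/σ_S)·(x − μ_S).
E[T | S=-3.19] = 1.64 + (-0.34)·(4.19/1.57)·(-3.19 − (-5.10)) = 1.64 + (-0.90739)·(1.91) = -0.0931.

-0.0931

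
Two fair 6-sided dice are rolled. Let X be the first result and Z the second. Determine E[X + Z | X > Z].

P(X > Z) = 5/12.
Summing (X+Z)·P(x,y) over outcomes with X > Z gives 35/12.
E[X + Z | X > Z] = (35/12) / (5/12) = 7.

7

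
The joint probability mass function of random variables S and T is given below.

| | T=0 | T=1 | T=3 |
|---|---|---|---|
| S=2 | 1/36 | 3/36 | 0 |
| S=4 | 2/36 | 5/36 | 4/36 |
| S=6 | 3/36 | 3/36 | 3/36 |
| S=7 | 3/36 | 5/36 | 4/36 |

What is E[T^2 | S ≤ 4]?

P(S ≤ 4) = 5/12.
Σ T^2·P over the event = 0·(1/36) + 1·(3/36) + 0·(2/36) + 1·(5/36) + 9·(4/36) = 11/9.
E[T^2 | S ≤ 4] = (11/9) / (5/12) = 44/15.

44/15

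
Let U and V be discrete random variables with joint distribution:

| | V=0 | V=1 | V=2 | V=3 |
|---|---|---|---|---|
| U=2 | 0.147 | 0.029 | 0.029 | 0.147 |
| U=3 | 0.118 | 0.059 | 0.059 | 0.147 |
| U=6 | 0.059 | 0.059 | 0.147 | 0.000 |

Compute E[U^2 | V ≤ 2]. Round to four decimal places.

P(V ≤ 2) = 0.706.
Summing U^2·P(U=x,V=y) over the conditioning event gives 12.484.
E[U^2 | V ≤ 2] = (12.484) / (0.706) = 17.6827.

17.6827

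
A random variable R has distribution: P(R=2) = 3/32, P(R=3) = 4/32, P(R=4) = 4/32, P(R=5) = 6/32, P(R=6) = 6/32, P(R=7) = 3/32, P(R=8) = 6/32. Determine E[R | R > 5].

P(R > 5) = 15/32.
Σ over the event: 6·3/16 + 7·3/32 + 8·3/16 = 105/32.
E[R | R > 5] = (105/32) / (15/32) = 7.

7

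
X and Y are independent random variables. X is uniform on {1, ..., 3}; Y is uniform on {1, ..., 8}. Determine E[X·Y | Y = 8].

Outcomes with Y = 8: (1,8), (2,8), (3,8), each with probability 1/24.
E[X·Y | Y = 8] = (8 + 16 + 24) / 3 = 16.

16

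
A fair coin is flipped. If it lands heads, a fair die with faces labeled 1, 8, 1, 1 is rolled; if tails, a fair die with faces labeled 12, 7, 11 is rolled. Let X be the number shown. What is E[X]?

51/8

E[X | heads] = (1+8+1+1)/4 = 11/4.
E[X | tails] = (12+7+11)/3 = 10.
By the law of total expectation,
E[X] = (1/2)·(11/4) + (1/2)·(10) = 51/8.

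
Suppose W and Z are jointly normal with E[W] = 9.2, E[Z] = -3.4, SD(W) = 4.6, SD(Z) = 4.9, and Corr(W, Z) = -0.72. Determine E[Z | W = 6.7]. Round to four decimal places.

E[Z | W=x] = μ_Z + ρ(σ_Z/σ_W)(x − μ_W) for jointly normal variables.
E[Z | W=6.7] = -3.4 + (-0.72)·(4.9/4.6)·(6.7 − (9.2)) = -3.4 + (-0.76696)·(-2.5) = -1.4826.

-1.4826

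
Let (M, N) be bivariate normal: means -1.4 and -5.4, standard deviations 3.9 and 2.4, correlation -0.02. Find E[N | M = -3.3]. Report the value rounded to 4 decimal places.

-5.3766

E[N | M=x] = μ_N + ρ(σ_N/σ_M)(x − μ_M) for jointly normal variables.
E[N | M=-3.3] = -5.4 + (-0.02)·(2.4/3.9)·(-3.3 − (-1.4)) = -5.4 + (-0.012308)·(-1.9) = -5.3766.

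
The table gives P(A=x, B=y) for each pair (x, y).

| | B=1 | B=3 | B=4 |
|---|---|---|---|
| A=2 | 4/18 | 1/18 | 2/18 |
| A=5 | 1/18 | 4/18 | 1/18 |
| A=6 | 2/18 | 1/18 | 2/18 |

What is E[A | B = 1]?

P(B = 1) = 7/18.
Σ A·P over the event = 2·(4/18) + 5·(1/18) + 6·(2/18) = 25/18.
E[A | B = 1] = (25/18) / (7/18) = 25/7.

25/7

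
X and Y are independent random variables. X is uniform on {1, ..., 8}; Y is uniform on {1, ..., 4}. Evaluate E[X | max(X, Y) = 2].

5/3

Outcomes with max(X, Y) = 2: (1,2), (2,1), (2,2), each with probability 1/32.
E[X | max(X, Y) = 2] = (1 + 2 + 2) / 3 = 5/3.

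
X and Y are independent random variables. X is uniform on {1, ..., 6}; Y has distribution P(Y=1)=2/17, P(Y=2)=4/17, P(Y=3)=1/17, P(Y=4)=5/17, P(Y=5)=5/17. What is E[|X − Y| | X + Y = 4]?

P(X + Y = 4) = 7/102.
Summing |X−Y|·P(x,y) over outcomes with X + Y = 4 gives 1/17.
E[|X − Y| | X + Y = 4] = (1/17) / (7/102) = 6/7.

6/7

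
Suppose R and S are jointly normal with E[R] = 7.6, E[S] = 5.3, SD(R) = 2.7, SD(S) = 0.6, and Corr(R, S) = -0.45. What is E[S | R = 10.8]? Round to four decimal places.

4.9800

For a bivariate normal, E[S | R=x] = μ_S + ρ·(σ_S/σ_R)·(x − μ_R).
E[S | R=10.8] = 5.3 + (-0.45)·(0.6/2.7)·(10.8 − (7.6)) = 5.3 + (-0.1)·(3.2) = 4.9800.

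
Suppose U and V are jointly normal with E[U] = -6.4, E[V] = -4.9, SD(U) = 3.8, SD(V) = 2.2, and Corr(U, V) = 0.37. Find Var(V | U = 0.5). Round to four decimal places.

4.1774

Var(V | U=x) = (1 − ρ²)·σ_V².
Var(V | U=0.5) = (2.2)²·(1 − (0.37)²) = 4.84·0.8631 = 4.1774.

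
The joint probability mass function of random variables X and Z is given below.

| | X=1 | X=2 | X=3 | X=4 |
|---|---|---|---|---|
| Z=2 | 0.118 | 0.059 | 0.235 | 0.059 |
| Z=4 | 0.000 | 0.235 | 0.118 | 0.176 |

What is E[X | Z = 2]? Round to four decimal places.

P(Z = 2) = 0.471.
Summing X·P(X=x,Z=y) over the conditioning event gives 1.177.
E[X | Z = 2] = (1.177) / (0.471) = 2.4989.

2.4989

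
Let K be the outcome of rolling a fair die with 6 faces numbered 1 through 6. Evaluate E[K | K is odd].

3

Given K is odd, K is equally likely to be any of {1, 3, 5}.
E[K | K is odd] = (1 + 3 + 5) / 3 = 3.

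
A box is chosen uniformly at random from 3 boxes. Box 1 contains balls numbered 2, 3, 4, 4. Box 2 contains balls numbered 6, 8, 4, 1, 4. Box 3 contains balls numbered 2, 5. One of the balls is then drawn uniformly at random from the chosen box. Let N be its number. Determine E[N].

227/60

E[N | box 1] = (2+3+4+4)/4 = 13/4.
E[N | box 2] = (6+8+4+1+4)/5 = 23/5.
E[N | box 3] = (2+5)/2 = 7/2.
By the law of total expectation,
E[N] = (1/3)·(13/4) + (1/3)·(23/5) + (1/3)·(7/2) = 227/60.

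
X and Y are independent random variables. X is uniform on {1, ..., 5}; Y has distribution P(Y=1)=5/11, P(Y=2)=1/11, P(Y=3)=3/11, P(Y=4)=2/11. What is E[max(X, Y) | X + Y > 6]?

P(X + Y > 6) = 13/55.
Summing max(X,Y)·P(x,y) over outcomes with X + Y > 6 gives 58/55.
E[max(X, Y) | X + Y > 6] = (58/55) / (13/55) = 58/13.

58/13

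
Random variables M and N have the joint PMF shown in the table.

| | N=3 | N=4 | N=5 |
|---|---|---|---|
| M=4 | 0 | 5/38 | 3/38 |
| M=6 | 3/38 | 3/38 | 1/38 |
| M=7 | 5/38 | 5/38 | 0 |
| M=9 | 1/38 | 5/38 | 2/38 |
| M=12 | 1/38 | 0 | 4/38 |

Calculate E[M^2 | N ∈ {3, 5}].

70

P(N ∈ {3, 5}) = 10/19.
Σ M^2·P over the event = 16·(3/38) + 36·(3/38) + 36·(1/38) + 49·(5/38) + 81·(1/38) + 81·(2/38) + 144·(1/38) + 144·(4/38) = 700/19.
E[M^2 | N ∈ {3, 5}] = (700/19) / (10/19) = 70.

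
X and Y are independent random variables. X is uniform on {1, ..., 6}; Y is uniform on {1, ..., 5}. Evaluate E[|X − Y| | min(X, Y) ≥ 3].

7/6

P(min(X, Y) ≥ 3) = 2/5.
Summing |X−Y|·P(x,y) over outcomes with min(X, Y) ≥ 3 gives 7/15.
E[|X − Y| | min(X, Y) ≥ 3] = (7/15) / (2/5) = 7/6.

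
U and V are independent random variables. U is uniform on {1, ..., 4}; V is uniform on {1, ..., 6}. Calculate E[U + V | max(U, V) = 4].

44/7

P(max(U, V) = 4) = 7/24.
Summing (U+V)·P(x,y) over outcomes with max(U, V) = 4 gives 11/6.
E[U + V | max(U, V) = 4] = (11/6) / (7/24) = 44/7.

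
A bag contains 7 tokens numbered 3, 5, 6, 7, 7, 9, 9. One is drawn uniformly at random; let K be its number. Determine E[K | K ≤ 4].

3

P(K ≤ 4) = 1/7.
Σ over the event: 3·1/7 = 3/7.
E[K | K ≤ 4] = (3/7) / (1/7) = 3.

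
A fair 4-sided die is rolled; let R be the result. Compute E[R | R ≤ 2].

3/2

Given R ≤ 2, R is equally likely to be any of {1, 2}.
E[R | R ≤ 2] = (1 + 2) / 2 = 3/2.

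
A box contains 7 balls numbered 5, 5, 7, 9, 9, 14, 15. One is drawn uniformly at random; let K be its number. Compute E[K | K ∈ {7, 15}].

P(K ∈ {7, 15}) = 2/7.
Σ over the event: 7·1/7 + 15·1/7 = 22/7.
E[K | K ∈ {7, 15}] = (22/7) / (2/7) = 11.

11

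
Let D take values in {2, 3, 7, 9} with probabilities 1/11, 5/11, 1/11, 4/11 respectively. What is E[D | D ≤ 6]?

P(D ≤ 6) = 6/11.
Σ over the event: 2·1/11 + 3·5/11 = 17/11.
E[D | D ≤ 6] = (17/11) / (6/11) = 17/6.

17/6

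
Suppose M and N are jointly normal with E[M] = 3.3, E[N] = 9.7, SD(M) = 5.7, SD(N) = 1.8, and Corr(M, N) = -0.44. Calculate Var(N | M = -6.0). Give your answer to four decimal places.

Var(N | M=x) = (1 − ρ²)·σ_N².
Var(N | M=-6.0) = (1.8)²·(1 − (-0.44)²) = 3.24·0.8064 = 2.6127.

2.6127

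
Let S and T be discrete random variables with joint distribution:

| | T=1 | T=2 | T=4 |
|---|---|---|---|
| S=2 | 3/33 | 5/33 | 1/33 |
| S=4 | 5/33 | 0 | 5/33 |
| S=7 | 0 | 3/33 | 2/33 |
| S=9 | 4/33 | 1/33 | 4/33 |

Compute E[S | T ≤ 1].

31/6

P(T ≤ 1) = 4/11.
Σ S·P over the event = 2·(3/33) + 4·(5/33) + 9·(4/33) = 62/33.
E[S | T ≤ 1] = (62/33) / (4/11) = 31/6.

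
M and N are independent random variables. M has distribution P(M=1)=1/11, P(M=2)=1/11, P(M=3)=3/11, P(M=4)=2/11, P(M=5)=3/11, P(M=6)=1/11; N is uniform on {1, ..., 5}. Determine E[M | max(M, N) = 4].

44/13

P(max(M, N) = 4) = 13/55.
Summing M·P(x,y) over outcomes with max(M, N) = 4 gives 4/5.
E[M | max(M, N) = 4] = (4/5) / (13/55) = 44/13.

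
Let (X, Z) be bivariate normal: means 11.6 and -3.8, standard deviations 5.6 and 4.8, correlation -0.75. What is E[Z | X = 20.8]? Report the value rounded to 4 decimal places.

-9.7143

For a bivariate normal, E[Z | X=x] = μ_Z + ρ·(σ_Z/σ_X)·(x − μ_X).
E[Z | X=20.8] = -3.8 + (-0.75)·(4.8/5.6)·(20.8 − (11.6)) = -3.8 + (-0.64286)·(9.2) = -9.7143.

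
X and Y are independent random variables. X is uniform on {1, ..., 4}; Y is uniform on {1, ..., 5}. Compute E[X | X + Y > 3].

P(X + Y > 3) = 17/20.
Summing X·P(x,y) over outcomes with X + Y > 3 gives 23/10.
E[X | X + Y > 3] = (23/10) / (17/20) = 46/17.

46/17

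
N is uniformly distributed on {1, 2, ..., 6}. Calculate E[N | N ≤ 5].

3

Given N ≤ 5, N is equally likely to be any of {1, 2, 3, 4, 5}.
E[N | N ≤ 5] = (1 + 2 + 3 + 4 + 5) / 5 = 3.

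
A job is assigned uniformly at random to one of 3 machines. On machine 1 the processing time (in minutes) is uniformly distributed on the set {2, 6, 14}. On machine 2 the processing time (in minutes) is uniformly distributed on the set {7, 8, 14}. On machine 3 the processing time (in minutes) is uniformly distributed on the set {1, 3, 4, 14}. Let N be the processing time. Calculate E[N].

15/2

E[N | machine 1] = (2+6+14)/3 = 22/3.
E[N | machine 2] = (7+8+14)/3 = 29/3.
E[N | machine 3] = (1+3+4+14)/4 = 11/2.
E[N] = (1/3)·(22/3) + (1/3)·(29/3) + (1/3)·(11/2) = 15/2.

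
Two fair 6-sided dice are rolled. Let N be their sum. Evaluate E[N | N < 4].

P(N < 4) = 1/12.
Σ over the event: 2·1/36 + 3·1/18 = 2/9.
E[N | N < 4] = (2/9) / (1/12) = 8/3.

8/3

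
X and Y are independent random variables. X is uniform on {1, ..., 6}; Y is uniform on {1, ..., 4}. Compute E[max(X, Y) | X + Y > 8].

17/3

Outcomes with X + Y > 8: (5,4), (6,3), (6,4), each with probability 1/24.
E[max(X, Y) | X + Y > 8] = (5 + 6 + 6) / 3 = 17/3.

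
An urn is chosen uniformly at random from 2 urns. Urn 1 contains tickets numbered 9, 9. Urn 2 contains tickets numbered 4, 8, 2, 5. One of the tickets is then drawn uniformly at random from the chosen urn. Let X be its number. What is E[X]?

E[X | urn 1] = (9+9)/2 = 9.
E[X | urn 2] = (4+8+2+5)/4 = 19/4.
E[X] = (1/2)·(9) + (1/2)·(19/4) = 55/8.

55/8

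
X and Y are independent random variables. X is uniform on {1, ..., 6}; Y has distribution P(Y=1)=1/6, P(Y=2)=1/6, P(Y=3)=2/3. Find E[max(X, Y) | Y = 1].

P(Y = 1) = 1/6.
Summing max(X,Y)·P(x,y) over outcomes with Y = 1 gives 7/12.
E[max(X, Y) | Y = 1] = (7/12) / (1/6) = 7/2.

7/2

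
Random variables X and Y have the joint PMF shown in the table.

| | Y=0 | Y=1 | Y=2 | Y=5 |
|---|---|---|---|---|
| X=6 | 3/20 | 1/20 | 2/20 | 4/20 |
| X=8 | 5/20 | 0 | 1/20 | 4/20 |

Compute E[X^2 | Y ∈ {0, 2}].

564/11

P(Y ∈ {0, 2}) = 11/20.
Summing X^2·P(X=x,Y=y) over the conditioning event gives 141/5.
E[X^2 | Y ∈ {0, 2}] = (141/5) / (11/20) = 564/11.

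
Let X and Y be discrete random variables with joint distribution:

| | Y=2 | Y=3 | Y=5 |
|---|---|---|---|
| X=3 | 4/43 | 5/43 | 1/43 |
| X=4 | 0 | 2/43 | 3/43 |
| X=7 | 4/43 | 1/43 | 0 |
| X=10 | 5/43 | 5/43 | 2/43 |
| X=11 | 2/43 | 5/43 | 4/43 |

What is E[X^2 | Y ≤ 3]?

P(Y ≤ 3) = 33/43.
Summing X^2·P(X=x,Y=y) over the conditioning event gives 2205/43.
E[X^2 | Y ≤ 3] = (2205/43) / (33/43) = 735/11.

735/11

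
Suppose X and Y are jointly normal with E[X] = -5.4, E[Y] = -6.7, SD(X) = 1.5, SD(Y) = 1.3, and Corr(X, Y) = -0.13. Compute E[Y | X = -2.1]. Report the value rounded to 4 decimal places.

-7.0718

For a bivariate normal, E[Y | X=x] = μ_Y + ρ·(σ_Y/σ_X)·(x − μ_X).
E[Y | X=-2.1] = -6.7 + (-0.13)·(1.3/1.5)·(-2.1 − (-5.4)) = -6.7 + (-0.11267)·(3.3) = -7.0718.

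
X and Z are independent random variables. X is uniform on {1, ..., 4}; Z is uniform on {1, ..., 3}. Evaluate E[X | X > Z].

P(X > Z) = 1/2.
Summing X·P(x,y) over outcomes with X > Z gives 5/3.
E[X | X > Z] = (5/3) / (1/2) = 10/3.

10/3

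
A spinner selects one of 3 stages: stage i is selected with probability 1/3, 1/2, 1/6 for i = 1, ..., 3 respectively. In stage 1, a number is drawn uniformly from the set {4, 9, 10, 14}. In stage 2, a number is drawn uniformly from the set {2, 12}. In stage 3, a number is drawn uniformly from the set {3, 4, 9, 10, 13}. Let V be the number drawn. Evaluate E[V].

473/60

E[V | stage 1] = (4+9+10+14)/4 = 37/4.
E[V | stage 2] = (2+12)/2 = 7.
E[V | stage 3] = (3+4+9+10+13)/5 = 39/5.
E[V] = (1/3)·(37/4) + (1/2)·(7) + (1/6)·(39/5) = 473/60.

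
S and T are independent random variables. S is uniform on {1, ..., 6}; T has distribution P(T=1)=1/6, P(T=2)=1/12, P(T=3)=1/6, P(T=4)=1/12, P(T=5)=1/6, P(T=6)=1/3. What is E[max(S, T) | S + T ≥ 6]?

P(S + T ≥ 6) = 7/9.
Summing max(S,T)·P(x,y) over outcomes with S + T ≥ 6 gives 151/36.
E[max(S, T) | S + T ≥ 6] = (151/36) / (7/9) = 151/28.

151/28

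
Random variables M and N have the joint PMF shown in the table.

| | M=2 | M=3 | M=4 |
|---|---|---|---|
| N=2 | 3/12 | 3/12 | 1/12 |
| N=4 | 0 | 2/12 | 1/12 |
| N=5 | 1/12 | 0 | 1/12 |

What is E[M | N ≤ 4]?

P(N ≤ 4) = 5/6.
Σ M·P over the event = 2·(3/12) + 3·(3/12) + 3·(2/12) + 4·(1/12) + 4·(1/12) = 29/12.
E[M | N ≤ 4] = (29/12) / (5/6) = 29/10.

29/10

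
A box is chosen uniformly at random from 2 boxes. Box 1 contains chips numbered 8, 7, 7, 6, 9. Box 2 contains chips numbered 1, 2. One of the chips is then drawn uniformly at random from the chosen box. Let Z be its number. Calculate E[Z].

89/20

E[Z | box 1] = (8+7+7+6+9)/5 = 37/5.
E[Z | box 2] = (1+2)/2 = 3/2.
By the law of total expectation,
E[Z] = (1/2)·(37/5) + (1/2)·(3/2) = 89/20.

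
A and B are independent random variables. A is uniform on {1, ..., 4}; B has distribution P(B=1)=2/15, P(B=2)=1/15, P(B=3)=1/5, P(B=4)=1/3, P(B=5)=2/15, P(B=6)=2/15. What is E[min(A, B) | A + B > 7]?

P(A + B > 7) = 1/4.
Summing min(A,B)·P(x,y) over outcomes with A + B > 7 gives 13/15.
E[min(A, B) | A + B > 7] = (13/15) / (1/4) = 52/15.

52/15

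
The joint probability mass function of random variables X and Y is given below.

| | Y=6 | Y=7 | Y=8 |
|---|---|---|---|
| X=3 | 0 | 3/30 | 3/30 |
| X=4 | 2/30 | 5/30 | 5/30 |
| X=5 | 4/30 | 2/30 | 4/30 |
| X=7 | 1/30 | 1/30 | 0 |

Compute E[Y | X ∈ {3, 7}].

29/4

P(X ∈ {3, 7}) = 4/15.
Σ Y·P over the event = 7·(3/30) + 8·(3/30) + 6·(1/30) + 7·(1/30) = 29/15.
E[Y | X ∈ {3, 7}] = (29/15) / (4/15) = 29/4.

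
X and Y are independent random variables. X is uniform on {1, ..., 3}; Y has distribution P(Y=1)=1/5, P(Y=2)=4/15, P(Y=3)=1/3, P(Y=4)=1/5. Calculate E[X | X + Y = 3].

P(X + Y = 3) = 7/45.
Summing X·P(x,y) over outcomes with X + Y = 3 gives 2/9.
E[X | X + Y = 3] = (2/9) / (7/45) = 10/7.

10/7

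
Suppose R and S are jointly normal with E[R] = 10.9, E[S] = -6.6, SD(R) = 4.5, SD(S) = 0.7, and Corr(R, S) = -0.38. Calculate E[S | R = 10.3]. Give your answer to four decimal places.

-6.5645

For a bivariate normal, E[S | R=x] = μ_S + ρ·(σ_S/σ_R)·(x − μ_R).
E[S | R=10.3] = -6.6 + (-0.38)·(0.7/4.5)·(10.3 − (10.9)) = -6.6 + (-0.059111)·(-0.6) = -6.5645.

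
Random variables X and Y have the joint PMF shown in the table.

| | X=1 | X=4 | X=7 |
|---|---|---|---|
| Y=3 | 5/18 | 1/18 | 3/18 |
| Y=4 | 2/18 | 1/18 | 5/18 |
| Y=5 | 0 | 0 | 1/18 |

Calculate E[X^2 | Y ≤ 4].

431/17

P(Y ≤ 4) = 17/18.
Σ X^2·P over the event = 1·(5/18) + 1·(2/18) + 16·(1/18) + 16·(1/18) + 49·(3/18) + 49·(5/18) = 431/18.
E[X^2 | Y ≤ 4] = (431/18) / (17/18) = 431/17.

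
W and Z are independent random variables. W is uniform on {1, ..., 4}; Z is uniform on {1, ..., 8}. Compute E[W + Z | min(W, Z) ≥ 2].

P(min(W, Z) ≥ 2) = 21/32.
Summing (W+Z)·P(x,y) over outcomes with min(W, Z) ≥ 2 gives 21/4.
E[W + Z | min(W, Z) ≥ 2] = (21/4) / (21/32) = 8.

8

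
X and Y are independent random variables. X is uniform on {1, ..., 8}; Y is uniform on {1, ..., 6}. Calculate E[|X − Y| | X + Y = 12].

Outcomes with X + Y = 12: (6,6), (7,5), (8,4), each with probability 1/48.
E[|X − Y| | X + Y = 12] = (0 + 2 + 4) / 3 = 2.

2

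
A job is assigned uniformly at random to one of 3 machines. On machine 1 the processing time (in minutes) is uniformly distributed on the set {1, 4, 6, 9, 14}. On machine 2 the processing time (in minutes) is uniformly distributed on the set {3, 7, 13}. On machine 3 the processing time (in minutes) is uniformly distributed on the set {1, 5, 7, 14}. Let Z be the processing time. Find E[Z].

1273/180

E[Z | machine 1] = (1+4+6+9+14)/5 = 34/5.
E[Z | machine 2] = (3+7+13)/3 = 23/3.
E[Z | machine 3] = (1+5+7+14)/4 = 27/4.
E[Z] = (1/3)·(34/5) + (1/3)·(23/3) + (1/3)·(27/4) = 1273/180.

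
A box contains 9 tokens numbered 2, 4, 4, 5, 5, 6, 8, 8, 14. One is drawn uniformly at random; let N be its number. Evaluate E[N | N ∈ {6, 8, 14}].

P(N ∈ {6, 8, 14}) = 4/9.
Σ over the event: 6·1/9 + 8·2/9 + 14·1/9 = 4.
E[N | N ∈ {6, 8, 14}] = (4) / (4/9) = 9.

9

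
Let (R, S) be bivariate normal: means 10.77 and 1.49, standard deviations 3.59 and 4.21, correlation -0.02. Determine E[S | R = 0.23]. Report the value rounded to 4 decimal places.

1.7372

E[S | R=x] = μ_S + ρ(σ_S/σ_R)(x − μ_R) for jointly normal variables.
E[S | R=0.23] = 1.49 + (-0.02)·(4.21/3.59)·(0.23 − (10.77)) = 1.49 + (-0.023454)·(-10.54) = 1.7372.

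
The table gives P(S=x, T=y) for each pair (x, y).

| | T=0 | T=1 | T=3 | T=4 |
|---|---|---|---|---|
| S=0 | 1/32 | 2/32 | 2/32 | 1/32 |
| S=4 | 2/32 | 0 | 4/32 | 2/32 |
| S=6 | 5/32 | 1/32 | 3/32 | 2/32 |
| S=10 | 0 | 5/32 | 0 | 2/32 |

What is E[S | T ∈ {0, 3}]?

P(T ∈ {0, 3}) = 17/32.
Σ S·P over the event = 0·(1/32) + 0·(2/32) + 4·(2/32) + 4·(4/32) + 6·(5/32) + 6·(3/32) = 9/4.
E[S | T ∈ {0, 3}] = (9/4) / (17/32) = 72/17.

72/17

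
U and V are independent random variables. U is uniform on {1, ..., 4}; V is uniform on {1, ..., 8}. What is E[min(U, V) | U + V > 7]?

20/7

P(U + V > 7) = 7/16.
Summing min(U,V)·P(x,y) over outcomes with U + V > 7 gives 5/4.
E[min(U, V) | U + V > 7] = (5/4) / (7/16) = 20/7.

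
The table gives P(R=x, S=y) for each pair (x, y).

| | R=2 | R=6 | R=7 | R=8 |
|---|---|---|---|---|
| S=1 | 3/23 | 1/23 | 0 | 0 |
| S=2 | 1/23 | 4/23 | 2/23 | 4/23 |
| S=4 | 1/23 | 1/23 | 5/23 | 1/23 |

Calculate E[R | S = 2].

72/11

P(S = 2) = 11/23.
Σ R·P over the event = 2·(1/23) + 6·(4/23) + 7·(2/23) + 8·(4/23) = 72/23.
E[R | S = 2] = (72/23) / (11/23) = 72/11.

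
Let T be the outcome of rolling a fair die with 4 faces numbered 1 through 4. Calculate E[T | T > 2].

7/2

Given T > 2, T is equally likely to be any of {3, 4}.
E[T | T > 2] = (3 + 4) / 2 = 7/2.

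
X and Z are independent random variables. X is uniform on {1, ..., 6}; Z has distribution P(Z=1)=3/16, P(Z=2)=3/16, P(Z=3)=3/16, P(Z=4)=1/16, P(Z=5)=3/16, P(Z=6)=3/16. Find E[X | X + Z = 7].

P(X + Z = 7) = 1/6.
Summing X·P(x,y) over outcomes with X + Z = 7 gives 19/32.
E[X | X + Z = 7] = (19/32) / (1/6) = 57/16.

57/16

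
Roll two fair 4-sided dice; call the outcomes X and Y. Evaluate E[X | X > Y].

10/3

Outcomes with X > Y: (2,1), (3,1), (3,2), (4,1), (4,2), (4,3), each with probability 1/16.
E[X | X > Y] = (2 + 3 + 3 + 4 + 4 + 4) / 6 = 10/3.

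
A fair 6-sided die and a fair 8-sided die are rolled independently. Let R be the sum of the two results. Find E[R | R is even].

8

P(R is even) = 1/2.
Σ over the event: 2·1/48 + 4·1/16 + 6·5/48 + 8·1/8 + 10·5/48 + 12·1/16 + 14·1/48 = 4.
E[R | R is even] = (4) / (1/2) = 8.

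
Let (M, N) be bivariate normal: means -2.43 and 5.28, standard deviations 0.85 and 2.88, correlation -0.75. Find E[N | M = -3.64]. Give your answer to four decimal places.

The regression of N on M has slope ρ·σ_N/σ_M and passes through (μ_M, μ_N).
E[N | M=-3.64] = 5.28 + (-0.75)·(2.88/0.85)·(-3.64 − (-2.43)) = 5.28 + (-2.54118)·(-1.21) = 8.3548.

8.3548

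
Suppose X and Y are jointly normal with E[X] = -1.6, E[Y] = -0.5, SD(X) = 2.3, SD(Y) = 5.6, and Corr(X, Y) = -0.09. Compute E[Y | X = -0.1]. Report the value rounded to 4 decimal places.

E[Y | X=x] = μ_Y + ρ(σ_Y/σ_X)(x − μ_X) for jointly normal variables.
E[Y | X=-0.1] = -0.5 + (-0.09)·(5.6/2.3)·(-0.1 − (-1.6)) = -0.5 + (-0.21913)·(1.5) = -0.8287.

-0.8287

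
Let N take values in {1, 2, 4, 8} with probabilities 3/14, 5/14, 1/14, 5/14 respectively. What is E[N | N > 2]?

22/3

P(N > 2) = 3/7.
Σ over the event: 4·1/14 + 8·5/14 = 22/7.
E[N | N > 2] = (22/7) / (3/7) = 22/3.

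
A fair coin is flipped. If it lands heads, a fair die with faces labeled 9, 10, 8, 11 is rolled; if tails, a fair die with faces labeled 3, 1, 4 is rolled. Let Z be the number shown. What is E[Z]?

E[Z | heads] = (9+10+8+11)/4 = 19/2.
E[Z | tails] = (3+1+4)/3 = 8/3.
E[Z] = (1/2)·(19/2) + (1/2)·(8/3) = 73/12.

73/12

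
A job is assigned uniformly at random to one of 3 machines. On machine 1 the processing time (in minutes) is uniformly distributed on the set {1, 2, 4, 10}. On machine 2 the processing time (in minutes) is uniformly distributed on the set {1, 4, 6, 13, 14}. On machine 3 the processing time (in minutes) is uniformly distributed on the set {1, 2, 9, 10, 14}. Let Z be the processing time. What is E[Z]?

127/20

E[Z | machine 1] = (1+2+4+10)/4 = 17/4.
E[Z | machine 2] = (1+4+6+13+14)/5 = 38/5.
E[Z | machine 3] = (1+2+9+10+14)/5 = 36/5.
E[Z] = (1/3)·(17/4) + (1/3)·(38/5) + (1/3)·(36/5) = 127/20.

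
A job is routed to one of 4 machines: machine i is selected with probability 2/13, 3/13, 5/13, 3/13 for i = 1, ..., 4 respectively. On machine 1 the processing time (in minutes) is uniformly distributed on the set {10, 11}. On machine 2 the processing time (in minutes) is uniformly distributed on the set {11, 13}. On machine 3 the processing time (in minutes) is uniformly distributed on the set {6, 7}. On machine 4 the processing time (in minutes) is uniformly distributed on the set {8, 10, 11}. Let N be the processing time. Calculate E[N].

E[N | machine 1] = (10+11)/2 = 21/2.
E[N | machine 2] = (11+13)/2 = 12.
E[N | machine 3] = (6+7)/2 = 13/2.
E[N | machine 4] = (8+10+11)/3 = 29/3.
By the law of total expectation,
E[N] = (2/13)·(21/2) + (3/13)·(12) + (5/13)·(13/2) + (3/13)·(29/3) = 237/26.

237/26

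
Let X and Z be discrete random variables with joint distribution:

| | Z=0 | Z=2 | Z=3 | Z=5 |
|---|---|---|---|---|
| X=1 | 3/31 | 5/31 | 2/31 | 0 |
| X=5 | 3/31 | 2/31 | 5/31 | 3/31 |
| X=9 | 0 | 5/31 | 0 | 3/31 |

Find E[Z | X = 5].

P(X = 5) = 13/31.
Σ Z·P over the event = 0·(3/31) + 2·(2/31) + 3·(5/31) + 5·(3/31) = 34/31.
E[Z | X = 5] = (34/31) / (13/31) = 34/13.

34/13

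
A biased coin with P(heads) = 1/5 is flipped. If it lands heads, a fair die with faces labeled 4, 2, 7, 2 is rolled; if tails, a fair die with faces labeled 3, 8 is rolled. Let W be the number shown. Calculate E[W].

103/20

E[W | heads] = (4+2+7+2)/4 = 15/4.
E[W | tails] = (3+8)/2 = 11/2.
E[W] = (1/5)·(15/4) + (4/5)·(11/2) = 103/20.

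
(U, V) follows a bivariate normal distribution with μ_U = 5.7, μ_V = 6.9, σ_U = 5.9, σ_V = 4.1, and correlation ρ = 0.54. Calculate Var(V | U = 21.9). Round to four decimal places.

11.9082

For a bivariate normal, Var(V | U=x) = σ_V²(1 − ρ²).
Var(V | U=21.9) = (4.1)²·(1 − (0.54)²) = 16.81·0.7084 = 11.9082.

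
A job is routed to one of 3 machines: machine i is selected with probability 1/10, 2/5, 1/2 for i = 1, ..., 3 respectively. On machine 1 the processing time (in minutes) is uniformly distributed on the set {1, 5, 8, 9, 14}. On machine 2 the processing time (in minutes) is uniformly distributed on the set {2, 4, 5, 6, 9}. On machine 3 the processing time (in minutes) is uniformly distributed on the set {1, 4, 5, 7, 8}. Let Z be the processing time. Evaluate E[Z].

E[Z | machine 1] = (1+5+8+9+14)/5 = 37/5.
E[Z | machine 2] = (2+4+5+6+9)/5 = 26/5.
E[Z | machine 3] = (1+4+5+7+8)/5 = 5.
E[Z] = (1/10)·(37/5) + (2/5)·(26/5) + (1/2)·(5) = 133/25.

133/25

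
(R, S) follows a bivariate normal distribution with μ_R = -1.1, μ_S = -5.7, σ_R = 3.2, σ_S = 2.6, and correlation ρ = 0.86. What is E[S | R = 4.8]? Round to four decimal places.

E[S | R=x] = μ_S + ρ(σ_S/σ_R)(x − μ_R) for jointly normal variables.
E[S | R=4.8] = -5.7 + (0.86)·(2.6/3.2)·(4.8 − (-1.1)) = -5.7 + (0.69875)·(5.9) = -1.5774.

-1.5774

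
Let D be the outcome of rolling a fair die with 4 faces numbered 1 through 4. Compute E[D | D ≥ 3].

Given D ≥ 3, D is equally likely to be any of {3, 4}.
E[D | D ≥ 3] = (3 + 4) / 2 = 7/2.

7/2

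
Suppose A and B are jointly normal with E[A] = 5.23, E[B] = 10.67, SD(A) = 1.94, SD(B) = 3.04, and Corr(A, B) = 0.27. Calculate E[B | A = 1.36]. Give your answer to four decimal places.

For a bivariate normal, E[B | A=x] = μ_B + ρ·(σ_B/σ_A)·(x − μ_A).
E[B | A=1.36] = 10.67 + (0.27)·(3.04/1.94)·(1.36 − (5.23)) = 10.67 + (0.42309)·(-3.87) = 9.0326.

9.0326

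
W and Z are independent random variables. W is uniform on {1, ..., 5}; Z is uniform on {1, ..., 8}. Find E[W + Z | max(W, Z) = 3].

24/5

P(max(W, Z) = 3) = 1/8.
Summing (W+Z)·P(x,y) over outcomes with max(W, Z) = 3 gives 3/5.
E[W + Z | max(W, Z) = 3] = (3/5) / (1/8) = 24/5.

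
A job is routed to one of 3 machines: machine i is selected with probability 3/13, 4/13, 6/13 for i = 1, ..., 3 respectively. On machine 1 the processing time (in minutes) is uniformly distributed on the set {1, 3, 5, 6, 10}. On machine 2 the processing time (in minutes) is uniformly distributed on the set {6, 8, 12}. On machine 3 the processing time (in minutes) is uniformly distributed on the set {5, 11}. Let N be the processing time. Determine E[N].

293/39

E[N | machine 1] = (1+3+5+6+10)/5 = 5.
E[N | machine 2] = (6+8+12)/3 = 26/3.
E[N | machine 3] = (5+11)/2 = 8.
By the law of total expectation,
E[N] = (3/13)·(5) + (4/13)·(26/3) + (6/13)·(8) = 293/39.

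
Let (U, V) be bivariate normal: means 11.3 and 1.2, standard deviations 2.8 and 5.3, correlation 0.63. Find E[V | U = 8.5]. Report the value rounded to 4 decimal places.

-2.1390

For a bivariate normal, E[V | U=x] = μ_V + ρ·(σ_V/σ_U)·(x − μ_U).
E[V | U=8.5] = 1.2 + (0.63)·(5.3/2.8)·(8.5 − (11.3)) = 1.2 + (1.1925)·(-2.8) = -2.1390.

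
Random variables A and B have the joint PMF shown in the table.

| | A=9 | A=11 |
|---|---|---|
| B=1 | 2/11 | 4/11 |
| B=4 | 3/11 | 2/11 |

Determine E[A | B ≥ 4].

49/5

P(B ≥ 4) = 5/11.
Σ A·P over the event = 9·(3/11) + 11·(2/11) = 49/11.
E[A | B ≥ 4] = (49/11) / (5/11) = 49/5.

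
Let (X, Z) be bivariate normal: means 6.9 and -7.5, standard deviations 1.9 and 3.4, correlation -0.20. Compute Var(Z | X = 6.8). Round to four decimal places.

Var(Z | X=x) = (1 − ρ²)·σ_Z².
Var(Z | X=6.8) = (3.4)²·(1 − (-0.20)²) = 11.56·0.96 = 11.0976.

11.0976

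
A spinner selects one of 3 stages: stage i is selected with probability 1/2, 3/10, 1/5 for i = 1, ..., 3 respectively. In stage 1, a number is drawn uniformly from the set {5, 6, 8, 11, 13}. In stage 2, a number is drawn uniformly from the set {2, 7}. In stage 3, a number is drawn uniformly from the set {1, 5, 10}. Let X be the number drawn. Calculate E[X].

403/60

E[X | stage 1] = (5+6+8+11+13)/5 = 43/5.
E[X | stage 2] = (2+7)/2 = 9/2.
E[X | stage 3] = (1+5+10)/3 = 16/3.
By the law of total expectation,
E[X] = (1/2)·(43/5) + (3/10)·(9/2) + (1/5)·(16/3) = 403/60.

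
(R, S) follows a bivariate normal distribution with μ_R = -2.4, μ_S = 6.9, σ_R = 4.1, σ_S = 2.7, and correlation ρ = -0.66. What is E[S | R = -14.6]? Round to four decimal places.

For a bivariate normal, E[S | R=x] = μ_S + ρ·(σ_S/σ_R)·(x − μ_R).
E[S | R=-14.6] = 6.9 + (-0.66)·(2.7/4.1)·(-14.6 − (-2.4)) = 6.9 + (-0.43463)·(-12.2) = 12.2025.

12.2025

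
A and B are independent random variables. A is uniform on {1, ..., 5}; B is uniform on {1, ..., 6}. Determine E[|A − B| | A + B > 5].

P(A + B > 5) = 2/3.
Summing |A−B|·P(x,y) over outcomes with A + B > 5 gives 41/30.
E[|A − B| | A + B > 5] = (41/30) / (2/3) = 41/20.

41/20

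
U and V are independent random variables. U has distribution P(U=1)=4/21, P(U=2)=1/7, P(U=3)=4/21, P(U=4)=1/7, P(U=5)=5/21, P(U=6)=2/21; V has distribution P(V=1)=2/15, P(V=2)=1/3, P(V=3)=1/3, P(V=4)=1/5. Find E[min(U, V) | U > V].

408/175

P(U > V) = 5/9.
Summing min(U,V)·P(x,y) over outcomes with U > V gives 136/105.
E[min(U, V) | U > V] = (136/105) / (5/9) = 408/175.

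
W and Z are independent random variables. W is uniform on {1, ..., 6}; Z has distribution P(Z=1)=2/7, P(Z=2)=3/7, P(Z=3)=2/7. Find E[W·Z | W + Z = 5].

P(W + Z = 5) = 1/6.
Summing WZ·P(x,y) over outcomes with W + Z = 5 gives 19/21.
E[W·Z | W + Z = 5] = (19/21) / (1/6) = 38/7.

38/7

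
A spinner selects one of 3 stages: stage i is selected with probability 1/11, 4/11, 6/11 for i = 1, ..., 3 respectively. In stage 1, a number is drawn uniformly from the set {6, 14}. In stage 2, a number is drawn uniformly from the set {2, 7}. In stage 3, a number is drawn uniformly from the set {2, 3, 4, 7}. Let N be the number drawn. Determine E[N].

52/11

E[N | stage 1] = (6+14)/2 = 10.
E[N | stage 2] = (2+7)/2 = 9/2.
E[N | stage 3] = (2+3+4+7)/4 = 4.
By the law of total expectation,
E[N] = (1/11)·(10) + (4/11)·(9/2) + (6/11)·(4) = 52/11.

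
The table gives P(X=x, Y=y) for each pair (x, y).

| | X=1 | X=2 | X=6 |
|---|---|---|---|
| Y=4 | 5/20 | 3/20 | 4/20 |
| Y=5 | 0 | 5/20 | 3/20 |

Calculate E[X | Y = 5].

7/2

P(Y = 5) = 2/5.
Summing X·P(X=x,Y=y) over the conditioning event gives 7/5.
E[X | Y = 5] = (7/5) / (2/5) = 7/2.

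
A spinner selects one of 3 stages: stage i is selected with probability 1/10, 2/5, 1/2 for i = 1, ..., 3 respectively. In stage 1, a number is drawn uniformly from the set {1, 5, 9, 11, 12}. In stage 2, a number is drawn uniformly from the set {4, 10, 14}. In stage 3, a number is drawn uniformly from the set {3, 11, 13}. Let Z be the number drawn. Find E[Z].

E[Z | stage 1] = (1+5+9+11+12)/5 = 38/5.
E[Z | stage 2] = (4+10+14)/3 = 28/3.
E[Z | stage 3] = (3+11+13)/3 = 9.
By the law of total expectation,
E[Z] = (1/10)·(38/5) + (2/5)·(28/3) + (1/2)·(9) = 1349/150.

1349/150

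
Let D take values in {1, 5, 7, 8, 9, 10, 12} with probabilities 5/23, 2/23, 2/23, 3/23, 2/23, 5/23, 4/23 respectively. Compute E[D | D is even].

61/6

P(D is even) = 12/23.
Σ over the event: 8·3/23 + 10·5/23 + 12·4/23 = 122/23.
E[D | D is even] = (122/23) / (12/23) = 61/6.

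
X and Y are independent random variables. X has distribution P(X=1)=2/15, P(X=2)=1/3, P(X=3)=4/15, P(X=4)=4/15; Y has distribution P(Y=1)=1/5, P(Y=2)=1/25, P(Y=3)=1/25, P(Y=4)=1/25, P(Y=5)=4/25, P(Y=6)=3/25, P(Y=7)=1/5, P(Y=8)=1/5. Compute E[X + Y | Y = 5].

P(Y = 5) = 4/25.
Summing (X+Y)·P(x,y) over outcomes with Y = 5 gives 92/75.
E[X + Y | Y = 5] = (92/75) / (4/25) = 23/3.

23/3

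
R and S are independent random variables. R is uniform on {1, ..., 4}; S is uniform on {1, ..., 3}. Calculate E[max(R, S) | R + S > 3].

P(R + S > 3) = 3/4.
Summing max(R,S)·P(x,y) over outcomes with R + S > 3 gives 29/12.
E[max(R, S) | R + S > 3] = (29/12) / (3/4) = 29/9.

29/9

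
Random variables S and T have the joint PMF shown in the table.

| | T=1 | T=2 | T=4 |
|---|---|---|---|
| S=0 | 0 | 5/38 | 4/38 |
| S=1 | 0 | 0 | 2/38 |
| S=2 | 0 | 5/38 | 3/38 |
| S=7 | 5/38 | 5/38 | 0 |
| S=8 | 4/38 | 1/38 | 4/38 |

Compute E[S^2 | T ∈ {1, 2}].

166/5

P(T ∈ {1, 2}) = 25/38.
Σ S^2·P over the event = 0·(5/38) + 4·(5/38) + 49·(5/38) + 49·(5/38) + 64·(4/38) + 64·(1/38) = 415/19.
E[S^2 | T ∈ {1, 2}] = (415/19) / (25/38) = 166/5.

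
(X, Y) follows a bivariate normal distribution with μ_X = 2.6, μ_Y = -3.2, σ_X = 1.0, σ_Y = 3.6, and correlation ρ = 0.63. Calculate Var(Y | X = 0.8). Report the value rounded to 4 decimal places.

7.8162

The conditional variance in a bivariate normal is σ_Y²(1 − ρ²), independent of x.
Var(Y | X=0.8) = (3.6)²·(1 − (0.63)²) = 12.96·0.6031 = 7.8162.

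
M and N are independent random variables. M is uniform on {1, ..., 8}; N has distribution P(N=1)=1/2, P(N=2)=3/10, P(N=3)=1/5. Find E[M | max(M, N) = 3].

18/7

P(max(M, N) = 3) = 7/40.
Summing M·P(x,y) over outcomes with max(M, N) = 3 gives 9/20.
E[M | max(M, N) = 3] = (9/20) / (7/40) = 18/7.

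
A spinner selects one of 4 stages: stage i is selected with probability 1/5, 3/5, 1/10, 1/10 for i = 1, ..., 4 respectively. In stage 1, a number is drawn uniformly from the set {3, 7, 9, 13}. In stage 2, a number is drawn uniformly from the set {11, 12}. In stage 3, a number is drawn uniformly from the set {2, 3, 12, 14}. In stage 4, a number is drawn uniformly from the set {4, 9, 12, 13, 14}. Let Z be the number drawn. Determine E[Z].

2063/200

E[Z | stage 1] = (3+7+9+13)/4 = 8.
E[Z | stage 2] = (11+12)/2 = 23/2.
E[Z | stage 3] = (2+3+12+14)/4 = 31/4.
E[Z | stage 4] = (4+9+12+13+14)/5 = 52/5.
E[Z] = (1/5)·(8) + (3/5)·(23/2) + (1/10)·(31/4) + (1/10)·(52/5) = 2063/200.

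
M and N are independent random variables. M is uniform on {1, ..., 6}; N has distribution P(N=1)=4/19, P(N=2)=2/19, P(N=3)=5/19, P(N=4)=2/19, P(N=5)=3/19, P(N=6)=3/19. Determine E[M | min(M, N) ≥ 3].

9/2

P(min(M, N) ≥ 3) = 26/57.
Summing M·P(x,y) over outcomes with min(M, N) ≥ 3 gives 39/19.
E[M | min(M, N) ≥ 3] = (39/19) / (26/57) = 9/2.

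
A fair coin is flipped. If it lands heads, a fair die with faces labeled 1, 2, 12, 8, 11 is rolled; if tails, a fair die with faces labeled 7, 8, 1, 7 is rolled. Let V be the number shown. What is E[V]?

E[V | heads] = (1+2+12+8+11)/5 = 34/5.
E[V | tails] = (7+8+1+7)/4 = 23/4.
By the law of total expectation,
E[V] = (1/2)·(34/5) + (1/2)·(23/4) = 251/40.

251/40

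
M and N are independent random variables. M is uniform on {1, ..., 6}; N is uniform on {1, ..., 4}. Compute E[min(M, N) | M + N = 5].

3/2

Outcomes with M + N = 5: (1,4), (2,3), (3,2), (4,1), each with probability 1/24.
E[min(M, N) | M + N = 5] = (1 + 2 + 2 + 1) / 4 = 3/2.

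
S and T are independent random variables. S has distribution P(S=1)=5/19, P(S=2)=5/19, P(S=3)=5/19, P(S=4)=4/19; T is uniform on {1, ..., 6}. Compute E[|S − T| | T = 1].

P(T = 1) = 1/6.
Summing |S−T|·P(x,y) over outcomes with T = 1 gives 9/38.
E[|S − T| | T = 1] = (9/38) / (1/6) = 27/19.

27/19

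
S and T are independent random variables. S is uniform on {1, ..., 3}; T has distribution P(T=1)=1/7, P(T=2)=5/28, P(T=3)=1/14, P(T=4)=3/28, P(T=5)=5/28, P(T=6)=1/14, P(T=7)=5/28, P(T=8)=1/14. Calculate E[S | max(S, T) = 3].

P(max(S, T) = 3) = 5/28.
Summing S·P(x,y) over outcomes with max(S, T) = 3 gives 13/28.
E[S | max(S, T) = 3] = (13/28) / (5/28) = 13/5.

13/5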